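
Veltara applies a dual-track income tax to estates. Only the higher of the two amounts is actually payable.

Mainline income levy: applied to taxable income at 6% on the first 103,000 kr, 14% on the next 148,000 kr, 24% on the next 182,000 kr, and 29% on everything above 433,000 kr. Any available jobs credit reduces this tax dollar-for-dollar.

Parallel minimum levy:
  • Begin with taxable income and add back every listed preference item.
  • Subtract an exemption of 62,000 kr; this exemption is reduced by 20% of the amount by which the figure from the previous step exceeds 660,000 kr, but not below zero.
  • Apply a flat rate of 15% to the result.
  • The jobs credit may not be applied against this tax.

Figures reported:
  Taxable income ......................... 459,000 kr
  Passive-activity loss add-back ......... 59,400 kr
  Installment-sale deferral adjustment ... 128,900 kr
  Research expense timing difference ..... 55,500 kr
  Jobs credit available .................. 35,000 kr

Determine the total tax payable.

Parallel minimum levy:
  Adjusted income: 459,000 kr + 59,400 kr + 128,900 kr + 55,500 kr = 702,800 kr
  Exemption: 62,000 kr − 20% × (702,800 kr − 660,000 kr) = 62,000 kr − 8,560 kr = 53,440 kr
  Base: 702,800 kr − 53,440 kr = 649,360 kr
  649,360 kr × 15% = 97,404 kr

Mainline income levy:
  103,000 kr × 6% = 6,180 kr
  148,000 kr × 14% = 20,720 kr
  182,000 kr × 24% = 43,680 kr
  26,000 kr × 29% = 7,540 kr
  → 78,120 kr
  Less jobs credit 35,000 kr → 43,120 kr

97,404 kr > 43,120 kr, so the parallel minimum levy is the binding amount.

97,404 kr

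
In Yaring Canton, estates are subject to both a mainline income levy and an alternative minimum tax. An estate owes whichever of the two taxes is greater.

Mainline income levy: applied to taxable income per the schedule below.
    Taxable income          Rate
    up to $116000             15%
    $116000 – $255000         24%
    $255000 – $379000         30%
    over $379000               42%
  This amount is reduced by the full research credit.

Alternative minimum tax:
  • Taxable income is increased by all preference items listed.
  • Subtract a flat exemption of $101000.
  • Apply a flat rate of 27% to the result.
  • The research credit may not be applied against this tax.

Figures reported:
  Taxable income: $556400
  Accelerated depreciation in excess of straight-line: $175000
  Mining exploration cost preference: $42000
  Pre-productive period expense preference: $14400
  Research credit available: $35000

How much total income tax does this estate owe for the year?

Mainline income levy:
  $116000 × 15% = $17400
  $139000 × 24% = $33360
  $124000 × 30% = $37200
  $177400 × 42% = $74508
  → $162468
  Less research credit $35000 → $127468

Alternative minimum tax:
  Adjusted income: $556400 + $175000 + $42000 + $14400 = $787800
  Less exemption $101000 → base $686800
  $686800 × 27% = $185436

$185436 > $127468, so the alternative minimum tax is the binding amount.

$185436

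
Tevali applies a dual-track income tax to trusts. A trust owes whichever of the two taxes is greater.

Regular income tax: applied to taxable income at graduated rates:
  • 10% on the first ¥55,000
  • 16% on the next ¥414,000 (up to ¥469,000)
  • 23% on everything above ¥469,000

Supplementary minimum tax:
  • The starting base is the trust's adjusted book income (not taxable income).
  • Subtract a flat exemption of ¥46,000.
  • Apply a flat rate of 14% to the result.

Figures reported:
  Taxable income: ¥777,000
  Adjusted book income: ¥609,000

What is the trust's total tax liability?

¥142,580

Regular income tax:
  ¥55,000 × 10% = ¥5,500
  ¥414,000 × 16% = ¥66,240
  ¥308,000 × 23% = ¥70,840
  → ¥142,580

Supplementary minimum tax:
  Base (adjusted book income): ¥609,000
  Less exemption ¥46,000 → base ¥563,000
  ¥563,000 × 14% = ¥78,820

¥142,580 > ¥78,820, so the regular income tax governs.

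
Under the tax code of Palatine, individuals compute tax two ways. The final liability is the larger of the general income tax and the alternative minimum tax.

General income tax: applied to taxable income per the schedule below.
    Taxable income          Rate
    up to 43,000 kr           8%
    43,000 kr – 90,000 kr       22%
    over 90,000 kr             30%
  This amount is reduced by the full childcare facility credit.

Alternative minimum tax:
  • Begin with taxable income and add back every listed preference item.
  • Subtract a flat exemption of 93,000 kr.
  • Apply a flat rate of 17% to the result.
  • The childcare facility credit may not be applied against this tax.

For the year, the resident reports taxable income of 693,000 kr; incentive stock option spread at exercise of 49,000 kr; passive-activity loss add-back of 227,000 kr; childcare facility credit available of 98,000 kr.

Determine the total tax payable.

148,920 kr

Alternative minimum tax:
  Adjusted income: 693,000 kr + 49,000 kr + 227,000 kr = 969,000 kr
  Less exemption 93,000 kr → base 876,000 kr
  876,000 kr × 17% = 148,920 kr

General income tax:
  43,000 kr × 8% = 3,440 kr
  47,000 kr × 22% = 10,340 kr
  603,000 kr × 30% = 180,900 kr
  → 194,680 kr
  Less childcare facility credit 98,000 kr → 96,680 kr

148,920 kr > 96,680 kr, so the alternative minimum tax is the binding amount.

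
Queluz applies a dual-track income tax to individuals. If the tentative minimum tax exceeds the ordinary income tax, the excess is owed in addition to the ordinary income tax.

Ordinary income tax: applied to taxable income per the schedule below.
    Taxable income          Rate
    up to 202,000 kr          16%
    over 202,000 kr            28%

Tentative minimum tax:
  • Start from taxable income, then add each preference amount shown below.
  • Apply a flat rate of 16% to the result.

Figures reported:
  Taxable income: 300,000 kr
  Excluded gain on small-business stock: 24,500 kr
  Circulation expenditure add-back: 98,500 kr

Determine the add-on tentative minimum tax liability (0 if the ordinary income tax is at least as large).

7,920 kr

Tentative minimum tax:
  Adjusted income: 300,000 kr + 24,500 kr + 98,500 kr = 423,000 kr
  423,000 kr × 16% = 67,680 kr

Ordinary income tax:
  202,000 kr × 16% = 32,320 kr
  98,000 kr × 28% = 27,440 kr
  → 59,760 kr

Excess of tentative minimum tax over ordinary income tax: 67,680 kr − 59,760 kr = 7,920 kr.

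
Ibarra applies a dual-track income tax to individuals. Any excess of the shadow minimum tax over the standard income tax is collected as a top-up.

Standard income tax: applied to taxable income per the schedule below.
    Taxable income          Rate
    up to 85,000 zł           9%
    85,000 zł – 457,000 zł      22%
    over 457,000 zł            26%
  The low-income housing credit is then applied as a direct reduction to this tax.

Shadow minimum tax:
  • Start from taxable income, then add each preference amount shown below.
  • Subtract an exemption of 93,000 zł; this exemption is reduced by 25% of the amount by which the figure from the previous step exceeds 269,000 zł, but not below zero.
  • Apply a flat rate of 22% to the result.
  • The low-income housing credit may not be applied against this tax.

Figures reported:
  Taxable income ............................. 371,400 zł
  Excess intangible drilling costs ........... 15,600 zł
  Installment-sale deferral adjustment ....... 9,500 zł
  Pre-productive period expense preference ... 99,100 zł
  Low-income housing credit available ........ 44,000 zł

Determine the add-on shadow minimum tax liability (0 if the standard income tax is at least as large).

Shadow minimum tax:
  Adjusted income: 371,400 zł + 15,600 zł + 9,500 zł + 99,100 zł = 495,600 zł
  Exemption: 93,000 zł − 25% × (495,600 zł − 269,000 zł) = 93,000 zł − 56,650 zł = 36,350 zł
  Base: 495,600 zł − 36,350 zł = 459,250 zł
  459,250 zł × 22% = 101,035 zł

Standard income tax:
  85,000 zł × 9% = 7,650 zł
  286,400 zł × 22% = 63,008 zł
  → 70,658 zł
  Less low-income housing credit 44,000 zł → 26,658 zł

Excess of shadow minimum tax over standard income tax: 101,035 zł − 26,658 zł = 74,377 zł.

74,377 zł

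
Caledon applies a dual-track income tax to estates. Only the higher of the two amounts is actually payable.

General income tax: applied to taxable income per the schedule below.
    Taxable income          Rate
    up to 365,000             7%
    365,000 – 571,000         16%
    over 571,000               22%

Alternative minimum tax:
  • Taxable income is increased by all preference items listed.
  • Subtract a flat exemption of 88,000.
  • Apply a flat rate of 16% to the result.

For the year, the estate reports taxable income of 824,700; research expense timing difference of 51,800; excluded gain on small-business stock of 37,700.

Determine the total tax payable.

132,192

General income tax:
  365,000 × 7% = 25,550
  206,000 × 16% = 32,960
  253,700 × 22% = 55,814
  → 114,324

Alternative minimum tax:
  Adjusted income: 824,700 + 51,800 + 37,700 = 914,200
  Less exemption 88,000 → base 826,200
  826,200 × 16% = 132,192

132,192 > 114,324, so the alternative minimum tax is the binding amount.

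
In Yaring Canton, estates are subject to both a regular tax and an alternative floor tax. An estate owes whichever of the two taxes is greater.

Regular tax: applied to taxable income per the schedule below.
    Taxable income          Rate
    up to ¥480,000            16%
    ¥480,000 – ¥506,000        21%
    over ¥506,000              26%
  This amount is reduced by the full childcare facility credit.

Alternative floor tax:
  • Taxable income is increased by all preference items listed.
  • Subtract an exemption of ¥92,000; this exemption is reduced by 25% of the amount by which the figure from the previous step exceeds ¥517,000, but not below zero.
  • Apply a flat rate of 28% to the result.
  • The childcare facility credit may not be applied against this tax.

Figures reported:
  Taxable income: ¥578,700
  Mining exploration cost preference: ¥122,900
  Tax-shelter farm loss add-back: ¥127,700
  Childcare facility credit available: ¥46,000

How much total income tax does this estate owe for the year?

Regular tax:
  ¥480,000 × 16% = ¥76,800
  ¥26,000 × 21% = ¥5,460
  ¥72,700 × 26% = ¥18,902
  → ¥101,162
  Less childcare facility credit ¥46,000 → ¥55,162

Alternative floor tax:
  Adjusted income: ¥578,700 + ¥122,900 + ¥127,700 = ¥829,300
  Exemption: ¥92,000 − 25% × (¥829,300 − ¥517,000) = ¥92,000 − ¥78,075 = ¥13,925
  Base: ¥829,300 − ¥13,925 = ¥815,375
  ¥815,375 × 28% = ¥228,305

¥228,305 > ¥55,162, so the alternative floor tax is the binding amount.

¥228,305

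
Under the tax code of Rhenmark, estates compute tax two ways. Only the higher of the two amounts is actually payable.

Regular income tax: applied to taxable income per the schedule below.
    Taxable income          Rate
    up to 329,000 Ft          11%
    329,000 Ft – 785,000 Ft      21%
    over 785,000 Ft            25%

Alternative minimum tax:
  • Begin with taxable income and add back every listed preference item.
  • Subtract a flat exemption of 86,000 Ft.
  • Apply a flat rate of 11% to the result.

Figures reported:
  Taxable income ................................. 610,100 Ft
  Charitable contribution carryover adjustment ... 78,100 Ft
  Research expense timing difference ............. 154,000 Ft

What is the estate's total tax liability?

Regular income tax:
  329,000 Ft × 11% = 36,190 Ft
  281,100 Ft × 21% = 59,031 Ft
  → 95,221 Ft

Alternative minimum tax:
  Adjusted income: 610,100 Ft + 78,100 Ft + 154,000 Ft = 842,200 Ft
  Less exemption 86,000 Ft → base 756,200 Ft
  756,200 Ft × 11% = 83,182 Ft

95,221 Ft > 83,182 Ft, so the regular income tax governs.

95,221 Ft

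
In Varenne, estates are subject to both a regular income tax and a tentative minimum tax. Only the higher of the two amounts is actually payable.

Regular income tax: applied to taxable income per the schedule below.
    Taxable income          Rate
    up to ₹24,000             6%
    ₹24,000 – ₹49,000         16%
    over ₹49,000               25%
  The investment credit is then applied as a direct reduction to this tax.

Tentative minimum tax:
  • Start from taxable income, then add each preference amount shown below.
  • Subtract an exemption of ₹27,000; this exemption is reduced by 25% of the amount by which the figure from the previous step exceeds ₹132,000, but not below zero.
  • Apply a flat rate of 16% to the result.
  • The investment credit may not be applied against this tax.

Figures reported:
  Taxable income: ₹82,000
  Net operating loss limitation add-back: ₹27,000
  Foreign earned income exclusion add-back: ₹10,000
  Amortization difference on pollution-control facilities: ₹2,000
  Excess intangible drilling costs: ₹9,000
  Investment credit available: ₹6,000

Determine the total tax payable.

₹16,480

Tentative minimum tax:
  Adjusted income: ₹82,000 + ₹27,000 + ₹10,000 + ₹2,000 + ₹9,000 = ₹130,000
  Exemption: ₹130,000 ≤ ₹132,000, so full ₹27,000 applies
  Base: ₹130,000 − ₹27,000 = ₹103,000
  ₹103,000 × 16% = ₹16,480

Regular income tax:
  ₹24,000 × 6% = ₹1,440
  ₹25,000 × 16% = ₹4,000
  ₹33,000 × 25% = ₹8,250
  → ₹13,690
  Less investment credit ₹6,000 → ₹7,690

₹16,480 > ₹7,690, so the tentative minimum tax is the binding amount.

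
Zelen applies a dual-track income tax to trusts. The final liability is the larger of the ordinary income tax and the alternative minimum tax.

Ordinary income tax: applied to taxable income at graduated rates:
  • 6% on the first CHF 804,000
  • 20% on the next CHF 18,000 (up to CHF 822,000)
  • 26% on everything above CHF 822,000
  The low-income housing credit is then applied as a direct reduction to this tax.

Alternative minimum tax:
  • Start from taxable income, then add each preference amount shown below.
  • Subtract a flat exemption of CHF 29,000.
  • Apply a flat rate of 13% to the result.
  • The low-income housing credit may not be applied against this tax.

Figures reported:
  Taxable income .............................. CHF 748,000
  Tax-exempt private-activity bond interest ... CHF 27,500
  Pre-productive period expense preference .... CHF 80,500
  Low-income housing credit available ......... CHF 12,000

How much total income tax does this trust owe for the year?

CHF 107,510

Alternative minimum tax:
  Adjusted income: CHF 748,000 + CHF 27,500 + CHF 80,500 = CHF 856,000
  Less exemption CHF 29,000 → base CHF 827,000
  CHF 827,000 × 13% = CHF 107,510

Ordinary income tax:
  CHF 748,000 × 6% = CHF 44,880
  Less low-income housing credit CHF 12,000 → CHF 32,880

CHF 107,510 > CHF 32,880, so the alternative minimum tax is the binding amount.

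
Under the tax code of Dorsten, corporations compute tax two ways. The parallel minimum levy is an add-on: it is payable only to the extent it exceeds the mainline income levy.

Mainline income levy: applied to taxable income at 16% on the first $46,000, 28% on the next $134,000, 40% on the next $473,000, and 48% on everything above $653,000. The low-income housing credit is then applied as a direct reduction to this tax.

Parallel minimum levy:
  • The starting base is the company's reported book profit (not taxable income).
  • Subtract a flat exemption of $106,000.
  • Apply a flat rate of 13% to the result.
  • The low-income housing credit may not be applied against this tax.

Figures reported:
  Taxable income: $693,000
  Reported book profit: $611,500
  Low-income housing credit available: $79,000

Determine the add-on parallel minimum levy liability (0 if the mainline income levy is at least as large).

Parallel minimum levy:
  Base (reported book profit): $611,500
  Less exemption $106,000 → base $505,500
  $505,500 × 13% = $65,715

Mainline income levy:
  $46,000 × 16% = $7,360
  $134,000 × 28% = $37,520
  $473,000 × 40% = $189,200
  $40,000 × 48% = $19,200
  → $253,280
  Less low-income housing credit $79,000 → $174,280

$65,715 ≤ $174,280, so no add-on is due.

$0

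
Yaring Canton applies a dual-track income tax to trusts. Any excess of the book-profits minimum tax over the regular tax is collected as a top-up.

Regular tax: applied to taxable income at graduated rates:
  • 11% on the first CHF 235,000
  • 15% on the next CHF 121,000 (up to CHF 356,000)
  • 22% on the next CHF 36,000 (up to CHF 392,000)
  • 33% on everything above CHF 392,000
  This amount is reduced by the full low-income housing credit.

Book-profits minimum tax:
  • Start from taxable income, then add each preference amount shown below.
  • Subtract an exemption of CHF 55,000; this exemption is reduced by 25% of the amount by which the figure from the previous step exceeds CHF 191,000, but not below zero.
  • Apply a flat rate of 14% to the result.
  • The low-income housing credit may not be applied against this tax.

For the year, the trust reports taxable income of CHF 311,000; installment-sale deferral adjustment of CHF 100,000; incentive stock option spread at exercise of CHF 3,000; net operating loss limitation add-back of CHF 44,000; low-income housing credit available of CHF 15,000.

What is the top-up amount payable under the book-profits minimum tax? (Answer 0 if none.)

CHF 41,870

Regular tax:
  CHF 235,000 × 11% = CHF 25,850
  CHF 76,000 × 15% = CHF 11,400
  → CHF 37,250
  Less low-income housing credit CHF 15,000 → CHF 22,250

Book-profits minimum tax:
  Adjusted income: CHF 311,000 + CHF 100,000 + CHF 3,000 + CHF 44,000 = CHF 458,000
  Exemption: 25% × (CHF 458,000 − CHF 191,000) = CHF 66,750 ≥ CHF 55,000, so the exemption is fully phased out
  Base: CHF 458,000 − CHF 0 = CHF 458,000
  CHF 458,000 × 14% = CHF 64,120

Excess of book-profits minimum tax over regular tax: CHF 64,120 − CHF 22,250 = CHF 41,870.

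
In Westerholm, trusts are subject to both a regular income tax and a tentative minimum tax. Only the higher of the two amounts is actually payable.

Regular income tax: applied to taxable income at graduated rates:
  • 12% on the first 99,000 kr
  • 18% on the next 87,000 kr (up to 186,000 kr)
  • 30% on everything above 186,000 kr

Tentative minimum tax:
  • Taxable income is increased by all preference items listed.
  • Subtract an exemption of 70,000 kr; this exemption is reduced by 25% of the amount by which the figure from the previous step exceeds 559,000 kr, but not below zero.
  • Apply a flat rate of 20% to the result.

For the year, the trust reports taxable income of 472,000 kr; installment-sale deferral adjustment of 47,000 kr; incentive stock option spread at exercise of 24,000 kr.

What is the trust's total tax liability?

113,340 kr

Regular income tax:
  99,000 kr × 12% = 11,880 kr
  87,000 kr × 18% = 15,660 kr
  286,000 kr × 30% = 85,800 kr
  → 113,340 kr

Tentative minimum tax:
  Adjusted income: 472,000 kr + 47,000 kr + 24,000 kr = 543,000 kr
  Exemption: 543,000 kr ≤ 559,000 kr, so full 70,000 kr applies
  Base: 543,000 kr − 70,000 kr = 473,000 kr
  473,000 kr × 20% = 94,600 kr

113,340 kr > 94,600 kr, so the regular income tax governs.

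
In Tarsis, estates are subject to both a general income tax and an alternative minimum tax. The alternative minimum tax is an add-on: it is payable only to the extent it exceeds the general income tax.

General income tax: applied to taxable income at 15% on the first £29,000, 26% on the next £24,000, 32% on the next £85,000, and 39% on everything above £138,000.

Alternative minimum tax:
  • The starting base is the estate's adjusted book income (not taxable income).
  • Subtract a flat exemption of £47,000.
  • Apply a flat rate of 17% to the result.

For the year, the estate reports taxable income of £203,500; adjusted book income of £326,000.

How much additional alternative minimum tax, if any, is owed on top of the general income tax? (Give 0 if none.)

£0

General income tax:
  £29,000 × 15% = £4,350
  £24,000 × 26% = £6,240
  £85,000 × 32% = £27,200
  £65,500 × 39% = £25,545
  → £63,335

Alternative minimum tax:
  Base (adjusted book income): £326,000
  Less exemption £47,000 → base £279,000
  £279,000 × 17% = £47,430

£47,430 ≤ £63,335, so no add-on is due.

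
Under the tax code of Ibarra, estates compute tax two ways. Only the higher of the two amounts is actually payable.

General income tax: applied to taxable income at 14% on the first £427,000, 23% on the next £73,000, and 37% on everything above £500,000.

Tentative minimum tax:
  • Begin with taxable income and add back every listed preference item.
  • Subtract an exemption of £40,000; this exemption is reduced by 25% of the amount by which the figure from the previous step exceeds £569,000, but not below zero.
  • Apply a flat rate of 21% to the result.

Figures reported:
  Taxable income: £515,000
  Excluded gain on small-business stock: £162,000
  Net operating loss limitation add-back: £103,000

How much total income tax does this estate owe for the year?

£163,800

General income tax:
  £427,000 × 14% = £59,780
  £73,000 × 23% = £16,790
  £15,000 × 37% = £5,550
  → £82,120

Tentative minimum tax:
  Adjusted income: £515,000 + £162,000 + £103,000 = £780,000
  Exemption: 25% × (£780,000 − £569,000) = £52,750 ≥ £40,000, so the exemption is fully phased out
  Base: £780,000 − £0 = £780,000
  £780,000 × 21% = £163,800

£163,800 > £82,120, so the tentative minimum tax is the binding amount.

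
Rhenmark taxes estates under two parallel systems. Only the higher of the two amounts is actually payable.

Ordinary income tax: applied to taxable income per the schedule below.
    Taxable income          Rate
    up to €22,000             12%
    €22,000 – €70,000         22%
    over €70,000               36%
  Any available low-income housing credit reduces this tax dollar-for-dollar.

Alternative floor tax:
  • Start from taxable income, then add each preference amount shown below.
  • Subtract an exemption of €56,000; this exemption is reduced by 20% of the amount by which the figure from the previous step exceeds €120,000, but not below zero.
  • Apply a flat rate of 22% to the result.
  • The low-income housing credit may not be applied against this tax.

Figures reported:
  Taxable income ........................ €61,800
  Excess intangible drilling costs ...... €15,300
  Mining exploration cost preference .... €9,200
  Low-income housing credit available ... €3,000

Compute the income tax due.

€8,396

Ordinary income tax:
  €22,000 × 12% = €2,640
  €39,800 × 22% = €8,756
  → €11,396
  Less low-income housing credit €3,000 → €8,396

Alternative floor tax:
  Adjusted income: €61,800 + €15,300 + €9,200 = €86,300
  Exemption: €86,300 ≤ €120,000, so full €56,000 applies
  Base: €86,300 − €56,000 = €30,300
  €30,300 × 22% = €6,666

€8,396 > €6,666, so the ordinary income tax governs.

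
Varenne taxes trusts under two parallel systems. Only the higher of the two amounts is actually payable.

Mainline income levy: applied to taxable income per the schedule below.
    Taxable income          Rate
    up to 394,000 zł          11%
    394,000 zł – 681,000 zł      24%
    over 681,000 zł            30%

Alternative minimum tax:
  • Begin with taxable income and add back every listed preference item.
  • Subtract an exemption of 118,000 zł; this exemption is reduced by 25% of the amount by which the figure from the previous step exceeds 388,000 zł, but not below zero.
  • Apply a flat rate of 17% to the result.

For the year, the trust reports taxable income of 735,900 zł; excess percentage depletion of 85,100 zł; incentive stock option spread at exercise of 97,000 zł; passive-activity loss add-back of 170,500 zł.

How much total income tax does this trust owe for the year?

185,045 zł

Alternative minimum tax:
  Adjusted income: 735,900 zł + 85,100 zł + 97,000 zł + 170,500 zł = 1,088,500 zł
  Exemption: 25% × (1,088,500 zł − 388,000 zł) = 175,125 zł ≥ 118,000 zł, so the exemption is fully phased out
  Base: 1,088,500 zł − 0 zł = 1,088,500 zł
  1,088,500 zł × 17% = 185,045 zł

Mainline income levy:
  394,000 zł × 11% = 43,340 zł
  287,000 zł × 24% = 68,880 zł
  54,900 zł × 30% = 16,470 zł
  → 128,690 zł

185,045 zł > 128,690 zł, so the alternative minimum tax is the binding amount.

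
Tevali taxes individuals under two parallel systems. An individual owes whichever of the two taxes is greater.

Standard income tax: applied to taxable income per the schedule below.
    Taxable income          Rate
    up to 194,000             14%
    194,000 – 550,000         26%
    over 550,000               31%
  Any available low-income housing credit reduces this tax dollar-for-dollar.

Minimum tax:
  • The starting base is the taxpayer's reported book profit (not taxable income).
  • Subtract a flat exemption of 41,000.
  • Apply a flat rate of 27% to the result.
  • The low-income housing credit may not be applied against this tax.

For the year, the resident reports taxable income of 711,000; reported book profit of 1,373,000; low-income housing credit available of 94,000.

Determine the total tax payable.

359,640

Standard income tax:
  194,000 × 14% = 27,160
  356,000 × 26% = 92,560
  161,000 × 31% = 49,910
  → 169,630
  Less low-income housing credit 94,000 → 75,630

Minimum tax:
  Base (reported book profit): 1,373,000
  Less exemption 41,000 → base 1,332,000
  1,332,000 × 27% = 359,640

359,640 > 75,630, so the minimum tax is the binding amount.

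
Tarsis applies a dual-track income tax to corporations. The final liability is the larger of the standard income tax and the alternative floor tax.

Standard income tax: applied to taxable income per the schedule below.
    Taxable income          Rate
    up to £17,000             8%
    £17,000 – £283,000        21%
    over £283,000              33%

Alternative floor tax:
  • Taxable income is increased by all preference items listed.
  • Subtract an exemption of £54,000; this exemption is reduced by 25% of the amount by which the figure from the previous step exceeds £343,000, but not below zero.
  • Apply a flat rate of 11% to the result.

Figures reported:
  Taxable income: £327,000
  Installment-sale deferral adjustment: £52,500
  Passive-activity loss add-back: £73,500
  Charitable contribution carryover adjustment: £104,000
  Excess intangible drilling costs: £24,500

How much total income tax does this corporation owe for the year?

£71,740

Standard income tax:
  £17,000 × 8% = £1,360
  £266,000 × 21% = £55,860
  £44,000 × 33% = £14,520
  → £71,740

Alternative floor tax:
  Adjusted income: £327,000 + £52,500 + £73,500 + £104,000 + £24,500 = £581,500
  Exemption: 25% × (£581,500 − £343,000) = £59,625 ≥ £54,000, so the exemption is fully phased out
  Base: £581,500 − £0 = £581,500
  £581,500 × 11% = £63,965

£71,740 > £63,965, so the standard income tax governs.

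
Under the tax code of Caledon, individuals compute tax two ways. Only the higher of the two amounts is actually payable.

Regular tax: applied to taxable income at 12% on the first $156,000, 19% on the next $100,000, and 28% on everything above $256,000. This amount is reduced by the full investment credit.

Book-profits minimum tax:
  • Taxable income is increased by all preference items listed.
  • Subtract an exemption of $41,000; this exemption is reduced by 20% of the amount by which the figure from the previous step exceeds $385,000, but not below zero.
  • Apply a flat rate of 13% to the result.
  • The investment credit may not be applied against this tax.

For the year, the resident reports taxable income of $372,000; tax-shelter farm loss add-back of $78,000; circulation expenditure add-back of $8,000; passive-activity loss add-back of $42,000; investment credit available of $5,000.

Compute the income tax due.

$65,200

Book-profits minimum tax:
  Adjusted income: $372,000 + $78,000 + $8,000 + $42,000 = $500,000
  Exemption: $41,000 − 20% × ($500,000 − $385,000) = $41,000 − $23,000 = $18,000
  Base: $500,000 − $18,000 = $482,000
  $482,000 × 13% = $62,660

Regular tax:
  $156,000 × 12% = $18,720
  $100,000 × 19% = $19,000
  $116,000 × 28% = $32,480
  → $70,200
  Less investment credit $5,000 → $65,200

$65,200 > $62,660, so the regular tax governs.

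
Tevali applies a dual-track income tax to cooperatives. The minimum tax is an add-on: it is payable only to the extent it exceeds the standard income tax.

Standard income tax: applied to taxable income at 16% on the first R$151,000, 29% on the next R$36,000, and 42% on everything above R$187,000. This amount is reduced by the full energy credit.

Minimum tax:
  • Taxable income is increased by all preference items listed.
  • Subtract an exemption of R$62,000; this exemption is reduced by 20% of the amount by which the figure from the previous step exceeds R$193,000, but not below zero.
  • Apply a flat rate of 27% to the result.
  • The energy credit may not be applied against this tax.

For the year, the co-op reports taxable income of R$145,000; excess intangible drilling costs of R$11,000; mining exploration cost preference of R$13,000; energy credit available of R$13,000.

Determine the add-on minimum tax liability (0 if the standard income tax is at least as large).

R$18,690

Minimum tax:
  Adjusted income: R$145,000 + R$11,000 + R$13,000 = R$169,000
  Exemption: R$169,000 ≤ R$193,000, so full R$62,000 applies
  Base: R$169,000 − R$62,000 = R$107,000
  R$107,000 × 27% = R$28,890

Standard income tax:
  R$145,000 × 16% = R$23,200
  Less energy credit R$13,000 → R$10,200

Excess of minimum tax over standard income tax: R$28,890 − R$10,200 = R$18,690.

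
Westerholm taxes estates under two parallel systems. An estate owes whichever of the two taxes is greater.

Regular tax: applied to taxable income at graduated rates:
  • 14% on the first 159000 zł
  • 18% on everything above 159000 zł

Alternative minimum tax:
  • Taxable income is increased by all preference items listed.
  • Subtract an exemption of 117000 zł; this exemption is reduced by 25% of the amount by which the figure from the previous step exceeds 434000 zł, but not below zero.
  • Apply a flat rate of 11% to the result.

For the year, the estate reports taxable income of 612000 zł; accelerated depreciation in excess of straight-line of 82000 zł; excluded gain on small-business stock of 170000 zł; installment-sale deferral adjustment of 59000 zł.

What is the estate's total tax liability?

Regular tax:
  159000 zł × 14% = 22260 zł
  453000 zł × 18% = 81540 zł
  → 103800 zł

Alternative minimum tax:
  Adjusted income: 612000 zł + 82000 zł + 170000 zł + 59000 zł = 923000 zł
  Exemption: 25% × (923000 zł − 434000 zł) = 122250 zł ≥ 117000 zł, so the exemption is fully phased out
  Base: 923000 zł − 0 zł = 923000 zł
  923000 zł × 11% = 101530 zł

103800 zł > 101530 zł, so the regular tax governs.

103800 zł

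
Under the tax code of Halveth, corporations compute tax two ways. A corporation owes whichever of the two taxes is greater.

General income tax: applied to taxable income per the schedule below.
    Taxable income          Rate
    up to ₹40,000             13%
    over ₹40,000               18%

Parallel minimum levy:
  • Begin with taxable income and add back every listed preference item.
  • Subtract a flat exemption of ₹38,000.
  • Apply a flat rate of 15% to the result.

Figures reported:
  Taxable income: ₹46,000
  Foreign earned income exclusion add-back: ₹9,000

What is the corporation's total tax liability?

₹6,280

General income tax:
  ₹40,000 × 13% = ₹5,200
  ₹6,000 × 18% = ₹1,080
  → ₹6,280

Parallel minimum levy:
  Adjusted income: ₹46,000 + ₹9,000 = ₹55,000
  Less exemption ₹38,000 → base ₹17,000
  ₹17,000 × 15% = ₹2,550

₹6,280 > ₹2,550, so the general income tax governs.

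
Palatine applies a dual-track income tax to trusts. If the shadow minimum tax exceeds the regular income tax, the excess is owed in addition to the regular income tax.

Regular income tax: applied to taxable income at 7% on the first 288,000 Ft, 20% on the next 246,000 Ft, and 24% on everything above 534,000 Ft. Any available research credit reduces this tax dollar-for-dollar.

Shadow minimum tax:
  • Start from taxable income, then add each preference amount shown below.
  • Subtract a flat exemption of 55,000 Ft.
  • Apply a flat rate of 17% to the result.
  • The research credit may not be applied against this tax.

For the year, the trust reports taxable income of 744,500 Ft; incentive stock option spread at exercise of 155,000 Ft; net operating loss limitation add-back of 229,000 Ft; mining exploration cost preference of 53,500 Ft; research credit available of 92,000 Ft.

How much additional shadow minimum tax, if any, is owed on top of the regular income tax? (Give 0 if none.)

163,710 Ft

Regular income tax:
  288,000 Ft × 7% = 20,160 Ft
  246,000 Ft × 20% = 49,200 Ft
  210,500 Ft × 24% = 50,520 Ft
  → 119,880 Ft
  Less research credit 92,000 Ft → 27,880 Ft

Shadow minimum tax:
  Adjusted income: 744,500 Ft + 155,000 Ft + 229,000 Ft + 53,500 Ft = 1,182,000 Ft
  Less exemption 55,000 Ft → base 1,127,000 Ft
  1,127,000 Ft × 17% = 191,590 Ft

Excess of shadow minimum tax over regular income tax: 191,590 Ft − 27,880 Ft = 163,710 Ft.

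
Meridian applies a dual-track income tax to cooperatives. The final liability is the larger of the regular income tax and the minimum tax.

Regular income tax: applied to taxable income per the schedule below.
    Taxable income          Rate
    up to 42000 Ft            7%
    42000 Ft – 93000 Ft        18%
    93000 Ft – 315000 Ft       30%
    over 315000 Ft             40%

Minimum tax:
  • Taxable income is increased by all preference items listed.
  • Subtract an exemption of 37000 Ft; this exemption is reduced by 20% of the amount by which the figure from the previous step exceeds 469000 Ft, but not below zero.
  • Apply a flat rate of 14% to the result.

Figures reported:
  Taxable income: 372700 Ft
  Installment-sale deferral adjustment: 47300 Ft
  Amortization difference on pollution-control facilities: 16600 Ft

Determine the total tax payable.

101800 Ft

Minimum tax:
  Adjusted income: 372700 Ft + 47300 Ft + 16600 Ft = 436600 Ft
  Exemption: 436600 Ft ≤ 469000 Ft, so full 37000 Ft applies
  Base: 436600 Ft − 37000 Ft = 399600 Ft
  399600 Ft × 14% = 55944 Ft

Regular income tax:
  42000 Ft × 7% = 2940 Ft
  51000 Ft × 18% = 9180 Ft
  222000 Ft × 30% = 66600 Ft
  57700 Ft × 40% = 23080 Ft
  → 101800 Ft

101800 Ft > 55944 Ft, so the regular income tax governs.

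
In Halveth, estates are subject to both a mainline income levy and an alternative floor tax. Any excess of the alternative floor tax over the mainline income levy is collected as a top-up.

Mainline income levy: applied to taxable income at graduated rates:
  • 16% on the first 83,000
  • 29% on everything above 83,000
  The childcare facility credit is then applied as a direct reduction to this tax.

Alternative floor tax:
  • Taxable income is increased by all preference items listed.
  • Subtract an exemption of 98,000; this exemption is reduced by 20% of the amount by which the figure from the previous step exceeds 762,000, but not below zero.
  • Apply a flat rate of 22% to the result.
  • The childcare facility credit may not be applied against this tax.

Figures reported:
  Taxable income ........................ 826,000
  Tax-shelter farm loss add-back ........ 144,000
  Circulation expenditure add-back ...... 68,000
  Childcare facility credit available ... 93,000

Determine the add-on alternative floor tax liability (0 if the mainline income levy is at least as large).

83,194

Alternative floor tax:
  Adjusted income: 826,000 + 144,000 + 68,000 = 1,038,000
  Exemption: 98,000 − 20% × (1,038,000 − 762,000) = 98,000 − 55,200 = 42,800
  Base: 1,038,000 − 42,800 = 995,200
  995,200 × 22% = 218,944

Mainline income levy:
  83,000 × 16% = 13,280
  743,000 × 29% = 215,470
  → 228,750
  Less childcare facility credit 93,000 → 135,750

Excess of alternative floor tax over mainline income levy: 218,944 − 135,750 = 83,194.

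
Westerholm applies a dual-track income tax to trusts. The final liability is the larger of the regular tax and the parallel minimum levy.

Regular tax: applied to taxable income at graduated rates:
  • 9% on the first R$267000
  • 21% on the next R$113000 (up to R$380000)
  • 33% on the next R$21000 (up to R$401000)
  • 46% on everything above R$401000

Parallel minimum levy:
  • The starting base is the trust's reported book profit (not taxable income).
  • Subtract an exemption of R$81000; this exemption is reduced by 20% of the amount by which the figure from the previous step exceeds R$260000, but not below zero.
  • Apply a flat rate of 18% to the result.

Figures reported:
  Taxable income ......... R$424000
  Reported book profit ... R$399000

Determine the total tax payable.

R$65270

Regular tax:
  R$267000 × 9% = R$24030
  R$113000 × 21% = R$23730
  R$21000 × 33% = R$6930
  R$23000 × 46% = R$10580
  → R$65270

Parallel minimum levy:
  Base (reported book profit): R$399000
  Exemption: R$81000 − 20% × (R$399000 − R$260000) = R$81000 − R$27800 = R$53200
  Base: R$399000 − R$53200 = R$345800
  R$345800 × 18% = R$62244

R$65270 > R$62244, so the regular tax governs.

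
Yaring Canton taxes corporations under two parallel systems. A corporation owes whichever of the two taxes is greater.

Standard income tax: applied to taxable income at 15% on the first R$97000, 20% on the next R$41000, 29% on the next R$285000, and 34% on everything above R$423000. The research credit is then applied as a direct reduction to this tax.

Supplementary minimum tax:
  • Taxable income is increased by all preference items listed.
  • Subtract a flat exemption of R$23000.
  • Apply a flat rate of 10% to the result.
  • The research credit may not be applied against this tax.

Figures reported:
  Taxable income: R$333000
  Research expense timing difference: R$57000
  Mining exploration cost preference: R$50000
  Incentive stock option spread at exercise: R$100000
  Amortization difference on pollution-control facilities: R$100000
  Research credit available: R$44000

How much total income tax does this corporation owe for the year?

Standard income tax:
  R$97000 × 15% = R$14550
  R$41000 × 20% = R$8200
  R$195000 × 29% = R$56550
  → R$79300
  Less research credit R$44000 → R$35300

Supplementary minimum tax:
  Adjusted income: R$333000 + R$57000 + R$50000 + R$100000 + R$100000 = R$640000
  Less exemption R$23000 → base R$617000
  R$617000 × 10% = R$61700

R$61700 > R$35300, so the supplementary minimum tax is the binding amount.

R$61700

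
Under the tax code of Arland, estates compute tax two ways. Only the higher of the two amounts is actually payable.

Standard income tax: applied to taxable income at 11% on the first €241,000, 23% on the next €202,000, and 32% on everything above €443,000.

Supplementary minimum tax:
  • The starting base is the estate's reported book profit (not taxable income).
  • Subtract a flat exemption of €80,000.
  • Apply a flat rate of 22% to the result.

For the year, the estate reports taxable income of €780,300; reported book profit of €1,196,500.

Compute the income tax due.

Supplementary minimum tax:
  Base (reported book profit): €1,196,500
  Less exemption €80,000 → base €1,116,500
  €1,116,500 × 22% = €245,630

Standard income tax:
  €241,000 × 11% = €26,510
  €202,000 × 23% = €46,460
  €337,300 × 32% = €107,936
  → €180,906

€245,630 > €180,906, so the supplementary minimum tax is the binding amount.

€245,630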